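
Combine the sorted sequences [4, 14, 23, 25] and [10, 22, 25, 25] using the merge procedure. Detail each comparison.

Merging process:

Compare 4 vs 10: take 4 from left. Merged: [4]
Compare 14 vs 10: take 10 from right. Merged: [4, 10]
Compare 14 vs 22: take 14 from left. Merged: [4, 10, 14]
Compare 23 vs 22: take 22 from right. Merged: [4, 10, 14, 22]
Compare 23 vs 25: take 23 from left. Merged: [4, 10, 14, 22, 23]
Compare 25 vs 25: take 25 from left. Merged: [4, 10, 14, 22, 23, 25]
Append remaining from right: [25, 25]. Merged: [4, 10, 14, 22, 23, 25, 25, 25]

Final merged array: [4, 10, 14, 22, 23, 25, 25, 25]
Total comparisons: 6

The merged array is [4, 10, 14, 22, 23, 25, 25, 25], requiring 6 comparisons. The merge step runs in O(n) time where n is the total number of elements.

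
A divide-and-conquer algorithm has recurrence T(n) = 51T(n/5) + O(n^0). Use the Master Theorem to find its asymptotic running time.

Master Theorem for T(n) = 51T(n/5) + O(n^0):

a = 51, b = 5, c = 0
log_b(a) = log_5(51) = 2.4430

Case 1: c = 0 < log_5(51) = 2.4430
T(n) = O(n^(log_5 51))

For T(n) = 51T(n/5) + O(n^0): log_5(51) = 2.4430. This is Case 1 of the Master Theorem (c < log_b(a), work dominated by leaves), giving O(n^(log_5 51)).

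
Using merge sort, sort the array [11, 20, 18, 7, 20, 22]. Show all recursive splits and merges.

Merge sort trace:

Split: [11, 20, 18, 7, 20, 22] -> [11, 20, 18] and [7, 20, 22]
  Split: [11, 20, 18] -> [11] and [20, 18]
    Split: [20, 18] -> [20] and [18]
    Merge: [20] + [18] -> [18, 20]
  Merge: [11] + [18, 20] -> [11, 18, 20]
  Split: [7, 20, 22] -> [7] and [20, 22]
    Split: [20, 22] -> [20] and [22]
    Merge: [20] + [22] -> [20, 22]
  Merge: [7] + [20, 22] -> [7, 20, 22]
Merge: [11, 18, 20] + [7, 20, 22] -> [7, 11, 18, 20, 20, 22]

Final sorted array: [7, 11, 18, 20, 20, 22]

The merge sort proceeds by recursively splitting the array and merging sorted halves.
After all merges, the sorted array is [7, 11, 18, 20, 20, 22].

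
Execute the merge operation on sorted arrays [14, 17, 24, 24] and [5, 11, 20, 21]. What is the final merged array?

Merging process:

Compare 14 vs 5: take 5 from right. Merged: [5]
Compare 14 vs 11: take 11 from right. Merged: [5, 11]
Compare 14 vs 20: take 14 from left. Merged: [5, 11, 14]
Compare 17 vs 20: take 17 from left. Merged: [5, 11, 14, 17]
Compare 24 vs 20: take 20 from right. Merged: [5, 11, 14, 17, 20]
Compare 24 vs 21: take 21 from right. Merged: [5, 11, 14, 17, 20, 21]
Append remaining from left: [24, 24]. Merged: [5, 11, 14, 17, 20, 21, 24, 24]

Final merged array: [5, 11, 14, 17, 20, 21, 24, 24]
Total comparisons: 6

The merged array is [5, 11, 14, 17, 20, 21, 24, 24], requiring 6 comparisons. The merge step runs in O(n) time where n is the total number of elements.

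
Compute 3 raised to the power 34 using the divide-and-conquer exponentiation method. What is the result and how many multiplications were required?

Computing 3^34 by squaring (build up from 3^1; each line after the first costs one multiplication):

3^1 = 3
3^2 = (3^1)^2 = 3^2 = 9
3^4 = (3^2)^2 = 9^2 = 81
3^8 = (3^4)^2 = 81^2 = 6561
3^16 = (3^8)^2 = 6561^2 = 43046721
3^17 = 3 * 3^16 = 3 * 43046721 = 129140163
3^34 = (3^17)^2 = 129140163^2 = 16677181699666569

Result: 16677181699666569
Multiplications needed: 6 (6 lines after 3^1)

3^34 = 16677181699666569. Using exponentiation by squaring, this requires 6 multiplications. The key idea: if the exponent is even, square the half-power; if odd, multiply by the base once.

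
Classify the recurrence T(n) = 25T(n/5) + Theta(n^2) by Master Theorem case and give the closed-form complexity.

Master Theorem for T(n) = 25T(n/5) + O(n^2):

a = 25, b = 5, c = 2
log_b(a) = log_5(25) = 2.0000

Case 2: c = 2 = log_5(25) = 2.0000
T(n) = O(n^2 log n) = O(n^2 log n)

For T(n) = 25T(n/5) + O(n^2): log_5(25) = 2.0000. This is Case 2 of the Master Theorem (c = log_b(a), equal work at all levels), giving O(n^2 log n).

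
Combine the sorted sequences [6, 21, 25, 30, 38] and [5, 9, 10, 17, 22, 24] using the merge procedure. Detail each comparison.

Merging process:

Compare 6 vs 5: take 5 from right. Merged: [5]
Compare 6 vs 9: take 6 from left. Merged: [5, 6]
Compare 21 vs 9: take 9 from right. Merged: [5, 6, 9]
Compare 21 vs 10: take 10 from right. Merged: [5, 6, 9, 10]
Compare 21 vs 17: take 17 from right. Merged: [5, 6, 9, 10, 17]
Compare 21 vs 22: take 21 from left. Merged: [5, 6, 9, 10, 17, 21]
Compare 25 vs 22: take 22 from right. Merged: [5, 6, 9, 10, 17, 21, 22]
Compare 25 vs 24: take 24 from right. Merged: [5, 6, 9, 10, 17, 21, 22, 24]
Append remaining from left: [25, 30, 38]. Merged: [5, 6, 9, 10, 17, 21, 22, 24, 25, 30, 38]

Final merged array: [5, 6, 9, 10, 17, 21, 22, 24, 25, 30, 38]
Total comparisons: 8

The merged array is [5, 6, 9, 10, 17, 21, 22, 24, 25, 30, 38], requiring 8 comparisons. The merge step runs in O(n) time where n is the total number of elements.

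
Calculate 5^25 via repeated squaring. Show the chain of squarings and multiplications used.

Computing 5^25 by squaring (build up from 5^1; each line after the first costs one multiplication):

5^1 = 5
5^2 = (5^1)^2 = 5^2 = 25
5^3 = 5 * 5^2 = 5 * 25 = 125
5^6 = (5^3)^2 = 125^2 = 15625
5^12 = (5^6)^2 = 15625^2 = 244140625
5^24 = (5^12)^2 = 244140625^2 = 59604644775390625
5^25 = 5 * 5^24 = 5 * 59604644775390625 = 298023223876953125

Result: 298023223876953125
Multiplications needed: 6 (6 lines after 5^1)

5^25 = 298023223876953125. Using exponentiation by squaring, this requires 6 multiplications. The key idea: if the exponent is even, square the half-power; if odd, multiply by the base once.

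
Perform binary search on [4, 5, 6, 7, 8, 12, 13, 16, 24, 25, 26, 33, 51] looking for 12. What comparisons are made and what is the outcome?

Binary search for 12 in [4, 5, 6, 7, 8, 12, 13, 16, 24, 25, 26, 33, 51]:

lo=0, hi=12, mid=6, arr[mid]=13 -> 13 > 12, search left half
lo=0, hi=5, mid=2, arr[mid]=6 -> 6 < 12, search right half
lo=3, hi=5, mid=4, arr[mid]=8 -> 8 < 12, search right half
lo=5, hi=5, mid=5, arr[mid]=12 -> Found target at index 5!

Binary search finds 12 at index 5 after 4 comparisons. The search repeatedly halves the search space by comparing with the middle element.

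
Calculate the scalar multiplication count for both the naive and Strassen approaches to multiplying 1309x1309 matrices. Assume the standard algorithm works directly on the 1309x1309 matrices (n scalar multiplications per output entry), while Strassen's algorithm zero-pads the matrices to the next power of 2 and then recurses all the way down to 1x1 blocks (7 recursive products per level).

Matrix multiplication for 1309x1309 matrices:

Strassen's algorithm requires power-of-2 dimensions. Pad 1309x1309 to 2048x2048 (next power of 2).

Standard algorithm: 1309^3 = 2242946629 multiplications
Strassen's algorithm: 7^(log2(2048)) = 7^11 = 1977326743 multiplications
Savings: 2242946629 - 1977326743 = 265619886 multiplications

Standard: 2242946629 multiplications (1309^3). Strassen: 1977326743 multiplications (7^11, after padding to 2048x2048). Strassen reduces 8 recursive multiplications to 7 at each level.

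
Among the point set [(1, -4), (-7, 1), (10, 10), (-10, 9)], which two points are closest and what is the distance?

Computing all pairwise distances among 4 points:

d((1, -4), (-7, 1)) = 9.434
d((1, -4), (10, 10)) = 16.6433
d((1, -4), (-10, 9)) = 17.0294
d((-7, 1), (10, 10)) = 19.2354
d((-7, 1), (-10, 9)) = 8.544 <-- minimum
d((10, 10), (-10, 9)) = 20.025

Closest pair: (-7, 1) and (-10, 9) with distance 8.544

The closest pair is (-7, 1) and (-10, 9) with Euclidean distance 8.544. For 4 points, brute-force pairwise comparison is shown above. For large n, the divide-and-conquer algorithm (sort by x, recurse on halves, check the dividing strip) achieves O(n log n).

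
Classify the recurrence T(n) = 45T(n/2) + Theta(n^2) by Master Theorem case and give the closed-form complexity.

Master Theorem for T(n) = 45T(n/2) + O(n^2):

a = 45, b = 2, c = 2
log_b(a) = log_2(45) = 5.4919

Case 1: c = 2 < log_2(45) = 5.4919
T(n) = O(n^(log_2 45))

For T(n) = 45T(n/2) + O(n^2): log_2(45) = 5.4919. This is Case 1 of the Master Theorem (c < log_b(a), work dominated by leaves), giving O(n^(log_2 45)).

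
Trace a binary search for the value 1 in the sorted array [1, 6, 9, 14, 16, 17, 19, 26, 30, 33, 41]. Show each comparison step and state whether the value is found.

Binary search for 1 in [1, 6, 9, 14, 16, 17, 19, 26, 30, 33, 41]:

lo=0, hi=10, mid=5, arr[mid]=17 -> 17 > 1, search left half
lo=0, hi=4, mid=2, arr[mid]=9 -> 9 > 1, search left half
lo=0, hi=1, mid=0, arr[mid]=1 -> Found target at index 0!

Binary search finds 1 at index 0 after 3 comparisons. The search repeatedly halves the search space by comparing with the middle element.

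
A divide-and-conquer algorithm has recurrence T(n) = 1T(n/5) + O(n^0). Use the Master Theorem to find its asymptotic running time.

Master Theorem for T(n) = 1T(n/5) + O(n^0):

a = 1, b = 5, c = 0
log_b(a) = log_5(1) = 0.0000

Case 2: c = 0 = log_5(1) = 0.0000
T(n) = O(n^0 log n) = O(log n)

For T(n) = 1T(n/5) + O(n^0): log_5(1) = 0.0000. This is Case 2 of the Master Theorem (c = log_b(a), equal work at all levels), giving O(log n).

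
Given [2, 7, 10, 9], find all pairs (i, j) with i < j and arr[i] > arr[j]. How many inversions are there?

Finding inversions in [2, 7, 10, 9]:

(2, 3): arr[2]=10 > arr[3]=9

Total inversions: 1

The array has 1 inversion(s): (2,3). Each pair (i,j) satisfies i < j and arr[i] > arr[j].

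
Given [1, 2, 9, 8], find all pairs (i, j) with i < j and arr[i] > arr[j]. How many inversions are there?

Finding inversions in [1, 2, 9, 8]:

(2, 3): arr[2]=9 > arr[3]=8

Total inversions: 1

The array has 1 inversion(s): (2,3). Each pair (i,j) satisfies i < j and arr[i] > arr[j].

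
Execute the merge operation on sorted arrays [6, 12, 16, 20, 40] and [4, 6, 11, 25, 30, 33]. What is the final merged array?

Merging process:

Compare 6 vs 4: take 4 from right. Merged: [4]
Compare 6 vs 6: take 6 from left. Merged: [4, 6]
Compare 12 vs 6: take 6 from right. Merged: [4, 6, 6]
Compare 12 vs 11: take 11 from right. Merged: [4, 6, 6, 11]
Compare 12 vs 25: take 12 from left. Merged: [4, 6, 6, 11, 12]
Compare 16 vs 25: take 16 from left. Merged: [4, 6, 6, 11, 12, 16]
Compare 20 vs 25: take 20 from left. Merged: [4, 6, 6, 11, 12, 16, 20]
Compare 40 vs 25: take 25 from right. Merged: [4, 6, 6, 11, 12, 16, 20, 25]
Compare 40 vs 30: take 30 from right. Merged: [4, 6, 6, 11, 12, 16, 20, 25, 30]
Compare 40 vs 33: take 33 from right. Merged: [4, 6, 6, 11, 12, 16, 20, 25, 30, 33]
Append remaining from left: [40]. Merged: [4, 6, 6, 11, 12, 16, 20, 25, 30, 33, 40]

Final merged array: [4, 6, 6, 11, 12, 16, 20, 25, 30, 33, 40]
Total comparisons: 10

The merged array is [4, 6, 6, 11, 12, 16, 20, 25, 30, 33, 40], requiring 10 comparisons. The merge step runs in O(n) time where n is the total number of elements.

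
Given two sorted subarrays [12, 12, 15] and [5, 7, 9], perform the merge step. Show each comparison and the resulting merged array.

Merging process:

Compare 12 vs 5: take 5 from right. Merged: [5]
Compare 12 vs 7: take 7 from right. Merged: [5, 7]
Compare 12 vs 9: take 9 from right. Merged: [5, 7, 9]
Append remaining from left: [12, 12, 15]. Merged: [5, 7, 9, 12, 12, 15]

Final merged array: [5, 7, 9, 12, 12, 15]
Total comparisons: 3

The merged array is [5, 7, 9, 12, 12, 15], requiring 3 comparisons. The merge step runs in O(n) time where n is the total number of elements.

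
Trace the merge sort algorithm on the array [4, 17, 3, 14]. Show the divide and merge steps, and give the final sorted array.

Merge sort trace:

Split: [4, 17, 3, 14] -> [4, 17] and [3, 14]
  Split: [4, 17] -> [4] and [17]
  Merge: [4] + [17] -> [4, 17]
  Split: [3, 14] -> [3] and [14]
  Merge: [3] + [14] -> [3, 14]
Merge: [4, 17] + [3, 14] -> [3, 4, 14, 17]

Final sorted array: [3, 4, 14, 17]

The merge sort proceeds by recursively splitting the array and merging sorted halves.
After all merges, the sorted array is [3, 4, 14, 17].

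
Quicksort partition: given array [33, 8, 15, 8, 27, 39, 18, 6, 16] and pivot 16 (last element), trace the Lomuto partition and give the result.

Lomuto partition with pivot = 16:

Initial array: [33, 8, 15, 8, 27, 39, 18, 6, 16]

arr[0]=33 > 16: no swap
arr[1]=8 <= 16: swap with position 0, array becomes [8, 33, 15, 8, 27, 39, 18, 6, 16]
arr[2]=15 <= 16: swap with position 1, array becomes [8, 15, 33, 8, 27, 39, 18, 6, 16]
arr[3]=8 <= 16: swap with position 2, array becomes [8, 15, 8, 33, 27, 39, 18, 6, 16]
arr[4]=27 > 16: no swap
arr[5]=39 > 16: no swap
arr[6]=18 > 16: no swap
arr[7]=6 <= 16: swap with position 3, array becomes [8, 15, 8, 6, 27, 39, 18, 33, 16]

Place pivot at position 4: [8, 15, 8, 6, 16, 39, 18, 33, 27]
Pivot position: 4

After partitioning with pivot 16, the array becomes [8, 15, 8, 6, 16, 39, 18, 33, 27]. The pivot is placed at index 4. All elements to the left of the pivot are <= 16, and all elements to the right are > 16.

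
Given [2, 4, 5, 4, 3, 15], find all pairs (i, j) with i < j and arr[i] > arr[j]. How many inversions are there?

Finding inversions in [2, 4, 5, 4, 3, 15]:

(1, 4): arr[1]=4 > arr[4]=3
(2, 3): arr[2]=5 > arr[3]=4
(2, 4): arr[2]=5 > arr[4]=3
(3, 4): arr[3]=4 > arr[4]=3

Total inversions: 4

The array has 4 inversion(s): (1,4), (2,3), (2,4), (3,4). Each pair (i,j) satisfies i < j and arr[i] > arr[j].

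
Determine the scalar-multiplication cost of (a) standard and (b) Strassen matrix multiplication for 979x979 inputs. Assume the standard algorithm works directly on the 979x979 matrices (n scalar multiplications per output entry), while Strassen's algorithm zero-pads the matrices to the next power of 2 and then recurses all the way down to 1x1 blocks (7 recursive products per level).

Matrix multiplication for 979x979 matrices:

Strassen's algorithm requires power-of-2 dimensions. Pad 979x979 to 1024x1024 (next power of 2).

Standard algorithm: 979^3 = 938313739 multiplications
Strassen's algorithm: 7^(log2(1024)) = 7^10 = 282475249 multiplications
Savings: 938313739 - 282475249 = 655838490 multiplications

Standard: 938313739 multiplications (979^3). Strassen: 282475249 multiplications (7^10, after padding to 1024x1024). Strassen reduces 8 recursive multiplications to 7 at each level.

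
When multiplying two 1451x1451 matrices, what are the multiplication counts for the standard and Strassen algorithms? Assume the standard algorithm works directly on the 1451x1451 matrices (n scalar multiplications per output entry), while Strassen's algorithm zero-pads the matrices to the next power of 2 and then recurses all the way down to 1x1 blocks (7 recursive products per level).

Matrix multiplication for 1451x1451 matrices:

Strassen's algorithm requires power-of-2 dimensions. Pad 1451x1451 to 2048x2048 (next power of 2).

Standard algorithm: 1451^3 = 3054936851 multiplications
Strassen's algorithm: 7^(log2(2048)) = 7^11 = 1977326743 multiplications
Savings: 3054936851 - 1977326743 = 1077610108 multiplications

Standard: 3054936851 multiplications (1451^3). Strassen: 1977326743 multiplications (7^11, after padding to 2048x2048). Strassen reduces 8 recursive multiplications to 7 at each level.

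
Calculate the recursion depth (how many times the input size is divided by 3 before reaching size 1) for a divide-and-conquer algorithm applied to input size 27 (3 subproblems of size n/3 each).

For divide and conquer with division factor 3:

Problem sizes at each level:
Level 0: 27
Level 1: 9
Level 2: 3
Level 3: 1

The root is level 0 and the size-1 base case is level 3 (the tree spans levels 0 through 3, i.e. 4 levels counting the root), so the depth is the number of divisions: log_3(27) = 3

The recursion tree depth is log_3(27) = 3. At each level, the problem size is divided by 3, so it takes 3 divisions to reduce to a base case of size 1. The algorithm makes 3 recursive calls at each level.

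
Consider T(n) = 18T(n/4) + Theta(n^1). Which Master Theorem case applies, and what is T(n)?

Master Theorem for T(n) = 18T(n/4) + O(n^1):

a = 18, b = 4, c = 1
log_b(a) = log_4(18) = 2.0850

Case 1: c = 1 < log_4(18) = 2.0850
T(n) = O(n^(log_4 18))

For T(n) = 18T(n/4) + O(n^1): log_4(18) = 2.0850. This is Case 1 of the Master Theorem (c < log_b(a), work dominated by leaves), giving O(n^(log_4 18)).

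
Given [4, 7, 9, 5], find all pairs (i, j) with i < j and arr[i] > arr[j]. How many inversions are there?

Finding inversions in [4, 7, 9, 5]:

(1, 3): arr[1]=7 > arr[3]=5
(2, 3): arr[2]=9 > arr[3]=5

Total inversions: 2

The array has 2 inversion(s): (1,3), (2,3). Each pair (i,j) satisfies i < j and arr[i] > arr[j].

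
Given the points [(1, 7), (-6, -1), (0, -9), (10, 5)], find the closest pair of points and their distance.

Computing all pairwise distances among 4 points:

d((1, 7), (-6, -1)) = 10.6301
d((1, 7), (0, -9)) = 16.0312
d((1, 7), (10, 5)) = 9.2195 <-- minimum
d((-6, -1), (0, -9)) = 10.0
d((-6, -1), (10, 5)) = 17.088
d((0, -9), (10, 5)) = 17.2047

Closest pair: (1, 7) and (10, 5) with distance 9.2195

The closest pair is (1, 7) and (10, 5) with Euclidean distance 9.2195. For 4 points, brute-force pairwise comparison is shown above. For large n, the divide-and-conquer algorithm (sort by x, recurse on halves, check the dividing strip) achieves O(n log n).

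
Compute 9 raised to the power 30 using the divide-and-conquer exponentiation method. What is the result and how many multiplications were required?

Computing 9^30 by squaring (build up from 9^1; each line after the first costs one multiplication):

9^1 = 9
9^2 = (9^1)^2 = 9^2 = 81
9^3 = 9 * 9^2 = 9 * 81 = 729
9^6 = (9^3)^2 = 729^2 = 531441
9^7 = 9 * 9^6 = 9 * 531441 = 4782969
9^14 = (9^7)^2 = 4782969^2 = 22876792454961
9^15 = 9 * 9^14 = 9 * 22876792454961 = 205891132094649
9^30 = (9^15)^2 = 205891132094649^2 = 42391158275216203514294433201

Result: 42391158275216203514294433201
Multiplications needed: 7 (7 lines after 9^1)

9^30 = 42391158275216203514294433201. Using exponentiation by squaring, this requires 7 multiplications. The key idea: if the exponent is even, square the half-power; if odd, multiply by the base once.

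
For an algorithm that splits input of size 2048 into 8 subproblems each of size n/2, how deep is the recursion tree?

For divide and conquer with division factor 2:

Problem sizes at each level:
Level 0: 2048
Level 1: 1024
Level 2: 512
Level 3: 256
Level 4: 128
Level 5: 64
Level 6: 32
Level 7: 16
Level 8: 8
Level 9: 4
Level 10: 2
Level 11: 1

The root is level 0 and the size-1 base case is level 11 (the tree spans levels 0 through 11, i.e. 12 levels counting the root), so the depth is the number of divisions: log_2(2048) = 11

The recursion tree depth is log_2(2048) = 11. At each level, the problem size is divided by 2, so it takes 11 divisions to reduce to a base case of size 1. The algorithm makes 8 recursive calls at each level.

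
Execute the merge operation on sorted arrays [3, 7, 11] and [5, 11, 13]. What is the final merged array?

Merging process:

Compare 3 vs 5: take 3 from left. Merged: [3]
Compare 7 vs 5: take 5 from right. Merged: [3, 5]
Compare 7 vs 11: take 7 from left. Merged: [3, 5, 7]
Compare 11 vs 11: take 11 from left. Merged: [3, 5, 7, 11]
Append remaining from right: [11, 13]. Merged: [3, 5, 7, 11, 11, 13]

Final merged array: [3, 5, 7, 11, 11, 13]
Total comparisons: 4

The merged array is [3, 5, 7, 11, 11, 13], requiring 4 comparisons. The merge step runs in O(n) time where n is the total number of elements.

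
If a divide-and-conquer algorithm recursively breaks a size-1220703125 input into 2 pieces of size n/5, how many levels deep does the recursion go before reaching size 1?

For divide and conquer with division factor 5:

Problem sizes at each level:
Level 0: 1220703125
Level 1: 244140625
Level 2: 48828125
Level 3: 9765625
Level 4: 1953125
Level 5: 390625
Level 6: 78125
Level 7: 15625
Level 8: 3125
Level 9: 625
Level 10: 125
Level 11: 25
Level 12: 5
Level 13: 1

The root is level 0 and the size-1 base case is level 13 (the tree spans levels 0 through 13, i.e. 14 levels counting the root), so the depth is the number of divisions: log_5(1220703125) = 13

The recursion tree depth is log_5(1220703125) = 13. At each level, the problem size is divided by 5, so it takes 13 divisions to reduce to a base case of size 1. The algorithm makes 2 recursive calls at each level.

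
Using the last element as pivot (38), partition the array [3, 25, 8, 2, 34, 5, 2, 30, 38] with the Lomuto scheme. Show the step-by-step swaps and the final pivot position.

Lomuto partition with pivot = 38:

Initial array: [3, 25, 8, 2, 34, 5, 2, 30, 38]

arr[0]=3 <= 38: swap with position 0, array becomes [3, 25, 8, 2, 34, 5, 2, 30, 38]
arr[1]=25 <= 38: swap with position 1, array becomes [3, 25, 8, 2, 34, 5, 2, 30, 38]
arr[2]=8 <= 38: swap with position 2, array becomes [3, 25, 8, 2, 34, 5, 2, 30, 38]
arr[3]=2 <= 38: swap with position 3, array becomes [3, 25, 8, 2, 34, 5, 2, 30, 38]
arr[4]=34 <= 38: swap with position 4, array becomes [3, 25, 8, 2, 34, 5, 2, 30, 38]
arr[5]=5 <= 38: swap with position 5, array becomes [3, 25, 8, 2, 34, 5, 2, 30, 38]
arr[6]=2 <= 38: swap with position 6, array becomes [3, 25, 8, 2, 34, 5, 2, 30, 38]
arr[7]=30 <= 38: swap with position 7, array becomes [3, 25, 8, 2, 34, 5, 2, 30, 38]

Place pivot at position 8: [3, 25, 8, 2, 34, 5, 2, 30, 38]
Pivot position: 8

After partitioning with pivot 38, the array becomes [3, 25, 8, 2, 34, 5, 2, 30, 38]. The pivot is placed at index 8. All elements to the left of the pivot are <= 38, and all elements to the right are > 38.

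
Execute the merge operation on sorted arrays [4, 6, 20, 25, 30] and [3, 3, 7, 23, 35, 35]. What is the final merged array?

Merging process:

Compare 4 vs 3: take 3 from right. Merged: [3]
Compare 4 vs 3: take 3 from right. Merged: [3, 3]
Compare 4 vs 7: take 4 from left. Merged: [3, 3, 4]
Compare 6 vs 7: take 6 from left. Merged: [3, 3, 4, 6]
Compare 20 vs 7: take 7 from right. Merged: [3, 3, 4, 6, 7]
Compare 20 vs 23: take 20 from left. Merged: [3, 3, 4, 6, 7, 20]
Compare 25 vs 23: take 23 from right. Merged: [3, 3, 4, 6, 7, 20, 23]
Compare 25 vs 35: take 25 from left. Merged: [3, 3, 4, 6, 7, 20, 23, 25]
Compare 30 vs 35: take 30 from left. Merged: [3, 3, 4, 6, 7, 20, 23, 25, 30]
Append remaining from right: [35, 35]. Merged: [3, 3, 4, 6, 7, 20, 23, 25, 30, 35, 35]

Final merged array: [3, 3, 4, 6, 7, 20, 23, 25, 30, 35, 35]
Total comparisons: 9

The merged array is [3, 3, 4, 6, 7, 20, 23, 25, 30, 35, 35], requiring 9 comparisons. The merge step runs in O(n) time where n is the total number of elements.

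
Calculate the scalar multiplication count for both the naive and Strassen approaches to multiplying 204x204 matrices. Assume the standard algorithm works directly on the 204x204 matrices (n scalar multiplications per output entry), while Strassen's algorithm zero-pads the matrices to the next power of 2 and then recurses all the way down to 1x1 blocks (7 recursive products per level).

Matrix multiplication for 204x204 matrices:

Strassen's algorithm requires power-of-2 dimensions. Pad 204x204 to 256x256 (next power of 2).

Standard algorithm: 204^3 = 8489664 multiplications
Strassen's algorithm: 7^(log2(256)) = 7^8 = 5764801 multiplications
Savings: 8489664 - 5764801 = 2724863 multiplications

Standard: 8489664 multiplications (204^3). Strassen: 5764801 multiplications (7^8, after padding to 256x256). Strassen reduces 8 recursive multiplications to 7 at each level.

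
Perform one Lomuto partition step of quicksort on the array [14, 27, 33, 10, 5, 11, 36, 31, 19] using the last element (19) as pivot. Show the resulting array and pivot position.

Lomuto partition with pivot = 19:

Initial array: [14, 27, 33, 10, 5, 11, 36, 31, 19]

arr[0]=14 <= 19: swap with position 0, array becomes [14, 27, 33, 10, 5, 11, 36, 31, 19]
arr[1]=27 > 19: no swap
arr[2]=33 > 19: no swap
arr[3]=10 <= 19: swap with position 1, array becomes [14, 10, 33, 27, 5, 11, 36, 31, 19]
arr[4]=5 <= 19: swap with position 2, array becomes [14, 10, 5, 27, 33, 11, 36, 31, 19]
arr[5]=11 <= 19: swap with position 3, array becomes [14, 10, 5, 11, 33, 27, 36, 31, 19]
arr[6]=36 > 19: no swap
arr[7]=31 > 19: no swap

Place pivot at position 4: [14, 10, 5, 11, 19, 27, 36, 31, 33]
Pivot position: 4

After partitioning with pivot 19, the array becomes [14, 10, 5, 11, 19, 27, 36, 31, 33]. The pivot is placed at index 4. All elements to the left of the pivot are <= 19, and all elements to the right are > 19.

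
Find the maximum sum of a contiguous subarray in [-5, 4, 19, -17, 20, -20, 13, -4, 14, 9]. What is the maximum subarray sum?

Using Kadane's algorithm on [-5, 4, 19, -17, 20, -20, 13, -4, 14, 9]:

Scanning through the array:
Position 1 (value 4): max_ending_here = 4, max_so_far = 4
Position 2 (value 19): max_ending_here = 23, max_so_far = 23
Position 3 (value -17): max_ending_here = 6, max_so_far = 23
Position 4 (value 20): max_ending_here = 26, max_so_far = 26
Position 5 (value -20): max_ending_here = 6, max_so_far = 26
Position 6 (value 13): max_ending_here = 19, max_so_far = 26
Position 7 (value -4): max_ending_here = 15, max_so_far = 26
Position 8 (value 14): max_ending_here = 29, max_so_far = 29
Position 9 (value 9): max_ending_here = 38, max_so_far = 38

Maximum subarray: [4, 19, -17, 20, -20, 13, -4, 14, 9]
Maximum sum: 38

The maximum subarray is [4, 19, -17, 20, -20, 13, -4, 14, 9] with sum 38. This subarray runs from index 1 to index 9.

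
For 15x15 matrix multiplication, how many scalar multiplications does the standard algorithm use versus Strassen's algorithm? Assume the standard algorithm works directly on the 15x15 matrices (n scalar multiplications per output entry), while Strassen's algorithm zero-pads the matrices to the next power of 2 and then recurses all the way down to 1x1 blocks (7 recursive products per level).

Matrix multiplication for 15x15 matrices:

Strassen's algorithm requires power-of-2 dimensions. Pad 15x15 to 16x16 (next power of 2).

Standard algorithm: 15^3 = 3375 multiplications
Strassen's algorithm: 7^(log2(16)) = 7^4 = 2401 multiplications
Savings: 3375 - 2401 = 974 multiplications

Standard: 3375 multiplications (15^3). Strassen: 2401 multiplications (7^4, after padding to 16x16). Strassen reduces 8 recursive multiplications to 7 at each level.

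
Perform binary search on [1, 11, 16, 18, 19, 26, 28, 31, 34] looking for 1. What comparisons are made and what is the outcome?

Binary search for 1 in [1, 11, 16, 18, 19, 26, 28, 31, 34]:

lo=0, hi=8, mid=4, arr[mid]=19 -> 19 > 1, search left half
lo=0, hi=3, mid=1, arr[mid]=11 -> 11 > 1, search left half
lo=0, hi=0, mid=0, arr[mid]=1 -> Found target at index 0!

Binary search finds 1 at index 0 after 3 comparisons. The search repeatedly halves the search space by comparing with the middle element.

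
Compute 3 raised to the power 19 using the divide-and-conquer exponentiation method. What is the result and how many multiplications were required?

Computing 3^19 by squaring (build up from 3^1; each line after the first costs one multiplication):

3^1 = 3
3^2 = (3^1)^2 = 3^2 = 9
3^4 = (3^2)^2 = 9^2 = 81
3^8 = (3^4)^2 = 81^2 = 6561
3^9 = 3 * 3^8 = 3 * 6561 = 19683
3^18 = (3^9)^2 = 19683^2 = 387420489
3^19 = 3 * 3^18 = 3 * 387420489 = 1162261467

Result: 1162261467
Multiplications needed: 6 (6 lines after 3^1)

3^19 = 1162261467. Using exponentiation by squaring, this requires 6 multiplications. The key idea: if the exponent is even, square the half-power; if odd, multiply by the base once.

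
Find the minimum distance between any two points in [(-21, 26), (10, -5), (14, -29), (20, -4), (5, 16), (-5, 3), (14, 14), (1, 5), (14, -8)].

Computing all pairwise distances among 9 points:

d((-21, 26), (10, -5)) = 43.8406
d((-21, 26), (14, -29)) = 65.192
d((-21, 26), (20, -4)) = 50.8035
d((-21, 26), (5, 16)) = 27.8568
d((-21, 26), (-5, 3)) = 28.0179
d((-21, 26), (14, 14)) = 37.0
d((-21, 26), (1, 5)) = 30.4138
d((-21, 26), (14, -8)) = 48.7955
d((10, -5), (14, -29)) = 24.3311
d((10, -5), (20, -4)) = 10.0499
d((10, -5), (5, 16)) = 21.587
d((10, -5), (-5, 3)) = 17.0
d((10, -5), (14, 14)) = 19.4165
d((10, -5), (1, 5)) = 13.4536
d((10, -5), (14, -8)) = 5.0 <-- minimum
d((14, -29), (20, -4)) = 25.7099
d((14, -29), (5, 16)) = 45.8912
d((14, -29), (-5, 3)) = 37.2156
d((14, -29), (14, 14)) = 43.0
d((14, -29), (1, 5)) = 36.4005
d((14, -29), (14, -8)) = 21.0
d((20, -4), (5, 16)) = 25.0
d((20, -4), (-5, 3)) = 25.9615
d((20, -4), (14, 14)) = 18.9737
d((20, -4), (1, 5)) = 21.0238
d((20, -4), (14, -8)) = 7.2111
d((5, 16), (-5, 3)) = 16.4012
d((5, 16), (14, 14)) = 9.2195
d((5, 16), (1, 5)) = 11.7047
d((5, 16), (14, -8)) = 25.632
d((-5, 3), (14, 14)) = 21.9545
d((-5, 3), (1, 5)) = 6.3246
d((-5, 3), (14, -8)) = 21.9545
d((14, 14), (1, 5)) = 15.8114
d((14, 14), (14, -8)) = 22.0
d((1, 5), (14, -8)) = 18.3848

Closest pair: (10, -5) and (14, -8) with distance 5.0

The closest pair is (10, -5) and (14, -8) with Euclidean distance 5.0. For 9 points, brute-force pairwise comparison is shown above. For large n, the divide-and-conquer algorithm (sort by x, recurse on halves, check the dividing strip) achieves O(n log n).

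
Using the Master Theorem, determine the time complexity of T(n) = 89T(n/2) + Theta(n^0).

Master Theorem for T(n) = 89T(n/2) + O(n^0):

a = 89, b = 2, c = 0
log_b(a) = log_2(89) = 6.4757

Case 1: c = 0 < log_2(89) = 6.4757
T(n) = O(n^(log_2 89))

For T(n) = 89T(n/2) + O(n^0): log_2(89) = 6.4757. This is Case 1 of the Master Theorem (c < log_b(a), work dominated by leaves), giving O(n^(log_2 89)).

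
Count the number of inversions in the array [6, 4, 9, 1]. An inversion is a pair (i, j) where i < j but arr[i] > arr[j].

Finding inversions in [6, 4, 9, 1]:

(0, 1): arr[0]=6 > arr[1]=4
(0, 3): arr[0]=6 > arr[3]=1
(1, 3): arr[1]=4 > arr[3]=1
(2, 3): arr[2]=9 > arr[3]=1

Total inversions: 4

The array has 4 inversion(s): (0,1), (0,3), (1,3), (2,3). Each pair (i,j) satisfies i < j and arr[i] > arr[j].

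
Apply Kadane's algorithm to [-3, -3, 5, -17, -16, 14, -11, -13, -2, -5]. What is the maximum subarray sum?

Using Kadane's algorithm on [-3, -3, 5, -17, -16, 14, -11, -13, -2, -5]:

Scanning through the array:
Position 1 (value -3): max_ending_here = -3, max_so_far = -3
Position 2 (value 5): max_ending_here = 5, max_so_far = 5
Position 3 (value -17): max_ending_here = -12, max_so_far = 5
Position 4 (value -16): max_ending_here = -16, max_so_far = 5
Position 5 (value 14): max_ending_here = 14, max_so_far = 14
Position 6 (value -11): max_ending_here = 3, max_so_far = 14
Position 7 (value -13): max_ending_here = -10, max_so_far = 14
Position 8 (value -2): max_ending_here = -2, max_so_far = 14
Position 9 (value -5): max_ending_here = -5, max_so_far = 14

Maximum subarray: [14]
Maximum sum: 14

The maximum subarray is [14] with sum 14. This subarray runs from index 5 to index 5.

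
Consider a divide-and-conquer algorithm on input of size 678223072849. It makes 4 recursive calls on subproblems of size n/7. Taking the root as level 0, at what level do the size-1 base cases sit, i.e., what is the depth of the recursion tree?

For divide and conquer with division factor 7:

Problem sizes at each level:
Level 0: 678223072849
Level 1: 96889010407
Level 2: 13841287201
Level 3: 1977326743
Level 4: 282475249
Level 5: 40353607
Level 6: 5764801
Level 7: 823543
Level 8: 117649
Level 9: 16807
Level 10: 2401
Level 11: 343
Level 12: 49
Level 13: 7
Level 14: 1

The root is level 0 and the size-1 base case is level 14 (the tree spans levels 0 through 14, i.e. 15 levels counting the root), so the depth is the number of divisions: log_7(678223072849) = 14

The recursion tree depth is log_7(678223072849) = 14. At each level, the problem size is divided by 7, so it takes 14 divisions to reduce to a base case of size 1. The algorithm makes 4 recursive calls at each level.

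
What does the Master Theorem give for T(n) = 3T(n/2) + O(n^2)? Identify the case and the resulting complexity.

Master Theorem for T(n) = 3T(n/2) + O(n^2):

a = 3, b = 2, c = 2
log_b(a) = log_2(3) = 1.5850

Case 3: c = 2 > log_2(3) = 1.5850
T(n) = O(n^2) = O(n^2)

For T(n) = 3T(n/2) + O(n^2): log_2(3) = 1.5850. This is Case 3 of the Master Theorem (c > log_b(a), work dominated by root), giving O(n^2).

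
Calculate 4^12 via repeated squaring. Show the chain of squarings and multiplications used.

Computing 4^12 by squaring (build up from 4^1; each line after the first costs one multiplication):

4^1 = 4
4^2 = (4^1)^2 = 4^2 = 16
4^3 = 4 * 4^2 = 4 * 16 = 64
4^6 = (4^3)^2 = 64^2 = 4096
4^12 = (4^6)^2 = 4096^2 = 16777216

Result: 16777216
Multiplications needed: 4 (4 lines after 4^1)

4^12 = 16777216. Using exponentiation by squaring, this requires 4 multiplications. The key idea: if the exponent is even, square the half-power; if odd, multiply by the base once.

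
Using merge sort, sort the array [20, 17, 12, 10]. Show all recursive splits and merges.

Merge sort trace:

Split: [20, 17, 12, 10] -> [20, 17] and [12, 10]
  Split: [20, 17] -> [20] and [17]
  Merge: [20] + [17] -> [17, 20]
  Split: [12, 10] -> [12] and [10]
  Merge: [12] + [10] -> [10, 12]
Merge: [17, 20] + [10, 12] -> [10, 12, 17, 20]

Final sorted array: [10, 12, 17, 20]

The merge sort proceeds by recursively splitting the array and merging sorted halves.
After all merges, the sorted array is [10, 12, 17, 20].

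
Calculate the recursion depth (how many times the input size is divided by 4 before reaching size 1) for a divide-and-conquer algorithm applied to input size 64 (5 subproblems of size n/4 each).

For divide and conquer with division factor 4:

Problem sizes at each level:
Level 0: 64
Level 1: 16
Level 2: 4
Level 3: 1

The root is level 0 and the size-1 base case is level 3 (the tree spans levels 0 through 3, i.e. 4 levels counting the root), so the depth is the number of divisions: log_4(64) = 3

The recursion tree depth is log_4(64) = 3. At each level, the problem size is divided by 4, so it takes 3 divisions to reduce to a base case of size 1. The algorithm makes 5 recursive calls at each level.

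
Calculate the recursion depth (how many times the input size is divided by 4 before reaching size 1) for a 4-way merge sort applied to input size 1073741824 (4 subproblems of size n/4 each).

For divide and conquer with division factor 4:

Problem sizes at each level:
Level 0: 1073741824
Level 1: 268435456
Level 2: 67108864
Level 3: 16777216
Level 4: 4194304
Level 5: 1048576
Level 6: 262144
Level 7: 65536
Level 8: 16384
Level 9: 4096
Level 10: 1024
Level 11: 256
Level 12: 64
Level 13: 16
Level 14: 4
Level 15: 1

The root is level 0 and the size-1 base case is level 15 (the tree spans levels 0 through 15, i.e. 16 levels counting the root), so the depth is the number of divisions: log_4(1073741824) = 15

The recursion tree depth is log_4(1073741824) = 15. At each level, the problem size is divided by 4, so it takes 15 divisions to reduce to a base case of size 1. The algorithm makes 4 recursive calls at each level.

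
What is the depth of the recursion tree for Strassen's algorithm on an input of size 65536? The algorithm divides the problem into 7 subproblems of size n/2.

For divide and conquer with division factor 2:

Problem sizes at each level:
Level 0: 65536
Level 1: 32768
Level 2: 16384
Level 3: 8192
Level 4: 4096
Level 5: 2048
Level 6: 1024
Level 7: 512
Level 8: 256
Level 9: 128
Level 10: 64
Level 11: 32
Level 12: 16
Level 13: 8
Level 14: 4
Level 15: 2
Level 16: 1

The root is level 0 and the size-1 base case is level 16 (the tree spans levels 0 through 16, i.e. 17 levels counting the root), so the depth is the number of divisions: log_2(65536) = 16

The recursion tree depth is log_2(65536) = 16. At each level, the problem size is divided by 2, so it takes 16 divisions to reduce to a base case of size 1. The algorithm makes 7 recursive calls at each level.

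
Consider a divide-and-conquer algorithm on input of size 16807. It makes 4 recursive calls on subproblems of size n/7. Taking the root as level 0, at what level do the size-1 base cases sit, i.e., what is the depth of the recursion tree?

For divide and conquer with division factor 7:

Problem sizes at each level:
Level 0: 16807
Level 1: 2401
Level 2: 343
Level 3: 49
Level 4: 7
Level 5: 1

The root is level 0 and the size-1 base case is level 5 (the tree spans levels 0 through 5, i.e. 6 levels counting the root), so the depth is the number of divisions: log_7(16807) = 5

The recursion tree depth is log_7(16807) = 5. At each level, the problem size is divided by 7, so it takes 5 divisions to reduce to a base case of size 1. The algorithm makes 4 recursive calls at each level.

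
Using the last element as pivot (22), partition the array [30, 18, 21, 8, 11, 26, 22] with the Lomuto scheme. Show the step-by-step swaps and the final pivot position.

Lomuto partition with pivot = 22:

Initial array: [30, 18, 21, 8, 11, 26, 22]

arr[0]=30 > 22: no swap
arr[1]=18 <= 22: swap with position 0, array becomes [18, 30, 21, 8, 11, 26, 22]
arr[2]=21 <= 22: swap with position 1, array becomes [18, 21, 30, 8, 11, 26, 22]
arr[3]=8 <= 22: swap with position 2, array becomes [18, 21, 8, 30, 11, 26, 22]
arr[4]=11 <= 22: swap with position 3, array becomes [18, 21, 8, 11, 30, 26, 22]
arr[5]=26 > 22: no swap

Place pivot at position 4: [18, 21, 8, 11, 22, 26, 30]
Pivot position: 4

After partitioning with pivot 22, the array becomes [18, 21, 8, 11, 22, 26, 30]. The pivot is placed at index 4. All elements to the left of the pivot are <= 22, and all elements to the right are > 22.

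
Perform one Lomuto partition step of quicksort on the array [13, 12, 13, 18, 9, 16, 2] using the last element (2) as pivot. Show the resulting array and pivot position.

Lomuto partition with pivot = 2:

Initial array: [13, 12, 13, 18, 9, 16, 2]

arr[0]=13 > 2: no swap
arr[1]=12 > 2: no swap
arr[2]=13 > 2: no swap
arr[3]=18 > 2: no swap
arr[4]=9 > 2: no swap
arr[5]=16 > 2: no swap

Place pivot at position 0: [2, 12, 13, 18, 9, 16, 13]
Pivot position: 0

After partitioning with pivot 2, the array becomes [2, 12, 13, 18, 9, 16, 13]. The pivot is placed at index 0. All elements to the left of the pivot are <= 2, and all elements to the right are > 2.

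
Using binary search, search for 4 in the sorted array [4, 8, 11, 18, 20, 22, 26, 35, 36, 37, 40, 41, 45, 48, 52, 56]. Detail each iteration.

Binary search for 4 in [4, 8, 11, 18, 20, 22, 26, 35, 36, 37, 40, 41, 45, 48, 52, 56]:

lo=0, hi=15, mid=7, arr[mid]=35 -> 35 > 4, search left half
lo=0, hi=6, mid=3, arr[mid]=18 -> 18 > 4, search left half
lo=0, hi=2, mid=1, arr[mid]=8 -> 8 > 4, search left half
lo=0, hi=0, mid=0, arr[mid]=4 -> Found target at index 0!

Binary search finds 4 at index 0 after 4 comparisons. The search repeatedly halves the search space by comparing with the middle element.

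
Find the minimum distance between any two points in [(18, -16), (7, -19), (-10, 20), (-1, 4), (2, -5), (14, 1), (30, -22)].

Computing all pairwise distances among 7 points:

d((18, -16), (7, -19)) = 11.4018
d((18, -16), (-10, 20)) = 45.607
d((18, -16), (-1, 4)) = 27.5862
d((18, -16), (2, -5)) = 19.4165
d((18, -16), (14, 1)) = 17.4642
d((18, -16), (30, -22)) = 13.4164
d((7, -19), (-10, 20)) = 42.5441
d((7, -19), (-1, 4)) = 24.3516
d((7, -19), (2, -5)) = 14.8661
d((7, -19), (14, 1)) = 21.1896
d((7, -19), (30, -22)) = 23.1948
d((-10, 20), (-1, 4)) = 18.3576
d((-10, 20), (2, -5)) = 27.7308
d((-10, 20), (14, 1)) = 30.6105
d((-10, 20), (30, -22)) = 58.0
d((-1, 4), (2, -5)) = 9.4868 <-- minimum
d((-1, 4), (14, 1)) = 15.2971
d((-1, 4), (30, -22)) = 40.4599
d((2, -5), (14, 1)) = 13.4164
d((2, -5), (30, -22)) = 32.7567
d((14, 1), (30, -22)) = 28.0179

Closest pair: (-1, 4) and (2, -5) with distance 9.4868

The closest pair is (-1, 4) and (2, -5) with Euclidean distance 9.4868. For 7 points, brute-force pairwise comparison is shown above. For large n, the divide-and-conquer algorithm (sort by x, recurse on halves, check the dividing strip) achieves O(n log n).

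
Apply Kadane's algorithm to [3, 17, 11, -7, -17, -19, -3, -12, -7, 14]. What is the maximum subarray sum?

Using Kadane's algorithm on [3, 17, 11, -7, -17, -19, -3, -12, -7, 14]:

Scanning through the array:
Position 1 (value 17): max_ending_here = 20, max_so_far = 20
Position 2 (value 11): max_ending_here = 31, max_so_far = 31
Position 3 (value -7): max_ending_here = 24, max_so_far = 31
Position 4 (value -17): max_ending_here = 7, max_so_far = 31
Position 5 (value -19): max_ending_here = -12, max_so_far = 31
Position 6 (value -3): max_ending_here = -3, max_so_far = 31
Position 7 (value -12): max_ending_here = -12, max_so_far = 31
Position 8 (value -7): max_ending_here = -7, max_so_far = 31
Position 9 (value 14): max_ending_here = 14, max_so_far = 31

Maximum subarray: [3, 17, 11]
Maximum sum: 31

The maximum subarray is [3, 17, 11] with sum 31. This subarray runs from index 0 to index 2.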